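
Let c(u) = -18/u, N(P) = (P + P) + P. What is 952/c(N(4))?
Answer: -1904/3 ≈ -634.67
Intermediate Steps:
N(P) = 3*P (N(P) = 2*P + P = 3*P)
952/c(N(4)) = 952/((-18/(3*4))) = 952/((-18/12)) = 952/((-18*1/12)) = 952/(-3/2) = 952*(-2/3) = -1904/3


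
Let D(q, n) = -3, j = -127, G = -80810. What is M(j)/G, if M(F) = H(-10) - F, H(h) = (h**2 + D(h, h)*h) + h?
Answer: -247/80810 ≈ -0.0030566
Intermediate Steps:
H(h) = h**2 - 2*h (H(h) = (h**2 - 3*h) + h = h**2 - 2*h)
M(F) = 120 - F (M(F) = -10*(-2 - 10) - F = -10*(-12) - F = 120 - F)
M(j)/G = (120 - 1*(-127))/(-80810) = (120 + 127)*(-1/80810) = 247*(-1/80810) = -247/80810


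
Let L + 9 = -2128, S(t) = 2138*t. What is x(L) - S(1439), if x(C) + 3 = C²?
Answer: 1490184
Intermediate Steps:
L = -2137 (L = -9 - 2128 = -2137)
x(C) = -3 + C²
x(L) - S(1439) = (-3 + (-2137)²) - 2138*1439 = (-3 + 4566769) - 1*3076582 = 4566766 - 3076582 = 1490184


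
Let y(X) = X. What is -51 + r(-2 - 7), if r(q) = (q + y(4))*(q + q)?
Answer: 39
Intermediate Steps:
r(q) = 2*q*(4 + q) (r(q) = (q + 4)*(q + q) = (4 + q)*(2*q) = 2*q*(4 + q))
-51 + r(-2 - 7) = -51 + 2*(-2 - 7)*(4 + (-2 - 7)) = -51 + 2*(-9)*(4 - 9) = -51 + 2*(-9)*(-5) = -51 + 90 = 39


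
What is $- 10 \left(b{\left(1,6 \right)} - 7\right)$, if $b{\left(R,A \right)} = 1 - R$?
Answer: $70$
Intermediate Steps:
$- 10 \left(b{\left(1,6 \right)} - 7\right) = - 10 \left(\left(1 - 1\right) - 7\right) = - 10 \left(0 - 7\right) = \left(-10\right) \left(-7\right) = 70$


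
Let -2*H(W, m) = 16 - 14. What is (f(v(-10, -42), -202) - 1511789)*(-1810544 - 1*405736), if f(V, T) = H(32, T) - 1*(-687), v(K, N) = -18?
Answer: 3349027356840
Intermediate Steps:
H(W, m) = -1 (H(W, m) = -(16 - 14)/2 = -1/2*2 = -1)
f(V, T) = 686 (f(V, T) = -1 - 1*(-687) = -1 + 687 = 686)
(f(v(-10, -42), -202) - 1511789)*(-1810544 - 1*405736) = (686 - 1511789)*(-1810544 - 1*405736) = -1511103*(-1810544 - 405736) = -1511103*(-2216280) = 3349027356840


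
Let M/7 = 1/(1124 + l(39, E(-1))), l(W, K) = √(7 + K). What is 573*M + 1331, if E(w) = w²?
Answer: 421512793/315842 - 4011*√2/631684 ≈ 1334.6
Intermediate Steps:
M = 7/(1124 + 2*√2) (M = 7/(1124 + √(7 + (-1)²)) = 7/(1124 + √(7 + 1)) = 7/(1124 + √8) = 7/(1124 + 2*√2) ≈ 0.0062121)
573*M + 1331 = 573*(1967/315842 - 7*√2/631684) + 1331 = (1127091/315842 - 4011*√2/631684) + 1331 = 421512793/315842 - 4011*√2/631684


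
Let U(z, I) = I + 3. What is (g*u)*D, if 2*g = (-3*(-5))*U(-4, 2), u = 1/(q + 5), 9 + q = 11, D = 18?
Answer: 675/7 ≈ 96.429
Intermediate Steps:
U(z, I) = 3 + I
q = 2 (q = -9 + 11 = 2)
u = 1/7 (u = 1/(2 + 5) = 1/7 ≈ 0.14286)
g = 75/2 (g = ((-3*(-5))*(3 + 2))/2 = (15*5)/2 = (1/2)*75 = 75/2 ≈ 37.500)
(g*u)*D = ((75/2)*(1/7))*18 = (75/14)*18 = 675/7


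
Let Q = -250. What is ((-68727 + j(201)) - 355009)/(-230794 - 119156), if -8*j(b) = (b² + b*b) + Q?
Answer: 86761/69990 ≈ 1.2396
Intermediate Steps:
j(b) = 125/4 - b²/4 (j(b) = -((b² + b*b) - 250)/8 = -((b² + b²) - 250)/8 = -(2*b² - 250)/8 = -(-250 + 2*b²)/8 = 125/4 - b²/4)
((-68727 + j(201)) - 355009)/(-230794 - 119156) = ((-68727 + (125/4 - ¼*201²)) - 355009)/(-230794 - 119156) = ((-68727 + (125/4 - ¼*40401)) - 355009)/(-349950) = ((-68727 + (125/4 - 40401/4)) - 355009)*(-1/349950) = ((-68727 - 10069) - 355009)*(-1/349950) = (-78796 - 355009)*(-1/349950) = -433805*(-1/349950) = 86761/69990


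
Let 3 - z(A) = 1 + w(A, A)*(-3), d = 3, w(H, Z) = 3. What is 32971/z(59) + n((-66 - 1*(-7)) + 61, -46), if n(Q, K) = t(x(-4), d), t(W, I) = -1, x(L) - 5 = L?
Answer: 32960/11 ≈ 2996.4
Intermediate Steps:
x(L) = 5 + L
z(A) = 11 (z(A) = 3 - (1 + 3*(-3)) = 3 - (1 - 9) = 3 - 1*(-8) = 3 + 8 = 11)
n(Q, K) = -1
32971/z(59) + n((-66 - 1*(-7)) + 61, -46) = 32971/11 - 1 = 32960/11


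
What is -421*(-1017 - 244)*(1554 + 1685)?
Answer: 1719523559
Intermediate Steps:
-421*(-1017 - 244)*(1554 + 1685) = -(-530881)*3239 = -421*(-4084379) = 1719523559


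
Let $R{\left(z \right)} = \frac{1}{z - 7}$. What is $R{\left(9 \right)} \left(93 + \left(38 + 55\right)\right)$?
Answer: $93$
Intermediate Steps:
$R{\left(z \right)} = \frac{1}{-7 + z}$
$R{\left(9 \right)} \left(93 + \left(38 + 55\right)\right) = \frac{93 + \left(38 + 55\right)}{-7 + 9} = \frac{93 + 93}{2} = \frac{1}{2} \cdot 186 = 93$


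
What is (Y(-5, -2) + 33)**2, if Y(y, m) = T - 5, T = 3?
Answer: 961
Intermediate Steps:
Y(y, m) = -2 (Y(y, m) = 3 - 5 = -2)
(Y(-5, -2) + 33)**2 = (-2 + 33)**2 = 31**2 = 961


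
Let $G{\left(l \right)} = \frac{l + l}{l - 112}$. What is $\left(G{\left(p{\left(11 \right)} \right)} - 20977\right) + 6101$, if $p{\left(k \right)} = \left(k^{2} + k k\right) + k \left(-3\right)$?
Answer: $- \frac{1442554}{97} \approx -14872.0$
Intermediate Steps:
$p{\left(k \right)} = - 3 k + 2 k^{2}$ ($p{\left(k \right)} = \left(k^{2} + k^{2}\right) - 3 k = 2 k^{2} - 3 k = - 3 k + 2 k^{2}$)
$G{\left(l \right)} = \frac{2 l}{-112 + l}$
$\left(G{\left(p{\left(11 \right)} \right)} - 20977\right) + 6101 = \left(\frac{2 \cdot 11 \left(-3 + 2 \cdot 11\right)}{-112 + 11 \left(-3 + 2 \cdot 11\right)} - 20977\right) + 6101 = \left(\frac{2 \cdot 11 \left(-3 + 22\right)}{-112 + 11 \left(-3 + 22\right)} - 20977\right) + 6101 = \left(\frac{2 \cdot 11 \cdot 19}{-112 + 11 \cdot 19} - 20977\right) + 6101 = \left(2 \cdot 209 \frac{1}{-112 + 209} - 20977\right) + 6101 = \left(2 \cdot 209 \cdot \frac{1}{97} - 20977\right) + 6101 = \left(\frac{418}{97} - 20977\right) + 6101 = - \frac{2034351}{97} + 6101 = - \frac{1442554}{97}$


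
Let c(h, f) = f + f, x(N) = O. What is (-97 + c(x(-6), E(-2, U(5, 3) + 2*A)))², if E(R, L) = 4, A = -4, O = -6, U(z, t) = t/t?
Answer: 7921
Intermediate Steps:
U(z, t) = 1
x(N) = -6
c(h, f) = 2*f
(-97 + c(x(-6), E(-2, U(5, 3) + 2*A)))² = (-97 + 2*4)² = (-97 + 8)² = (-89)² = 7921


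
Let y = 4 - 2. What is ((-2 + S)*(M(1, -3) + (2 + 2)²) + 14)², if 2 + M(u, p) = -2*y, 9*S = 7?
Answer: 256/81 ≈ 3.1605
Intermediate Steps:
y = 2
S = 7/9 (S = (⅑)*7 = 7/9 ≈ 0.77778)
M(u, p) = -6 (M(u, p) = -2 - 2*2 = -2 - 4 = -6)
((-2 + S)*(M(1, -3) + (2 + 2)²) + 14)² = ((-2 + 7/9)*(-6 + (2 + 2)²) + 14)² = (-11*(-6 + 4²)/9 + 14)² = (-11*(-6 + 16)/9 + 14)² = (-11/9*10 + 14)² = (-110/9 + 14)² = (16/9)² = 256/81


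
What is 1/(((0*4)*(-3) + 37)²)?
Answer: 1/1369 ≈ 0.00073046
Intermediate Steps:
1/(((0*4)*(-3) + 37)²) = 1/((0*(-3) + 37)²) = 1/((0 + 37)²) = 1/(37²) = 1/1369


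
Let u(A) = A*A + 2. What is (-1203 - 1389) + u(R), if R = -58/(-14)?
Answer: -126069/49 ≈ -2572.8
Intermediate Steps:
R = 29/7 (R = -58*(-1/14) = 29/7 ≈ 4.1429)
u(A) = 2 + A² (u(A) = A² + 2 = 2 + A²)
(-1203 - 1389) + u(R) = (-1203 - 1389) + (2 + (29/7)²) = -2592 + (2 + 841/49) = -2592 + 939/49 = -126069/49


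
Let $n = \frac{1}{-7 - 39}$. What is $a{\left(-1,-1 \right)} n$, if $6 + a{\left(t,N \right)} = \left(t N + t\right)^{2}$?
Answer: $\frac{3}{23} \approx 0.13043$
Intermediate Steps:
$n = - \frac{1}{46}$ ($n = \frac{1}{-46} = - \frac{1}{46} \approx -0.021739$)
$a{\left(t,N \right)} = -6 + \left(t + N t\right)^{2}$ ($a{\left(t,N \right)} = -6 + \left(t N + t\right)^{2} = -6 + \left(N t + t\right)^{2} = -6 + \left(t + N t\right)^{2}$)
$a{\left(-1,-1 \right)} n = \left(-6 + \left(-1\right)^{2} \left(1 - 1\right)^{2}\right) \left(- \frac{1}{46}\right) = \left(-6 + 1 \cdot 0^{2}\right) \left(- \frac{1}{46}\right) = \left(-6 + 1 \cdot 0\right) \left(- \frac{1}{46}\right) = \left(-6 + 0\right) \left(- \frac{1}{46}\right) = \left(-6\right) \left(- \frac{1}{46}\right) = \frac{3}{23}$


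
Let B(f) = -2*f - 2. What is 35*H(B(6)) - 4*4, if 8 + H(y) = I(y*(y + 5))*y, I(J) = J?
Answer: -62036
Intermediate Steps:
B(f) = -2 - 2*f
H(y) = -8 + y²*(5 + y) (H(y) = -8 + (y*(y + 5))*y = -8 + (y*(5 + y))*y = -8 + y²*(5 + y))
35*H(B(6)) - 4*4 = 35*(-8 + (-2 - 2*6)²*(5 + (-2 - 2*6))) - 4*4 = 35*(-8 + (-2 - 12)²*(5 + (-2 - 12))) - 16 = 35*(-8 + (-14)²*(5 - 14)) - 16 = 35*(-8 + 196*(-9)) - 16 = 35*(-8 - 1764) - 16 = 35*(-1772) - 16 = -62020 - 16 = -62036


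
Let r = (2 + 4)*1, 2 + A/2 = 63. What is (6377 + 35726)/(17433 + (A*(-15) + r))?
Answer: 42103/15609 ≈ 2.6974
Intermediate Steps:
A = 122 (A = -4 + 2*63 = -4 + 126 = 122)
r = 6 (r = 6*1 = 6)
(6377 + 35726)/(17433 + (A*(-15) + r)) = (6377 + 35726)/(17433 + (122*(-15) + 6)) = 42103/(17433 + (-1830 + 6)) = 42103/(17433 - 1824) = 42103/15609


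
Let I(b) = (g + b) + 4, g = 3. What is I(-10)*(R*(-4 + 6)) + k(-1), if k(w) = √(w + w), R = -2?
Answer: 12 + I*√2 ≈ 12.0 + 1.4142*I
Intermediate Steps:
I(b) = 7 + b (I(b) = (3 + b) + 4 = 7 + b)
k(w) = √2*√w (k(w) = √(2*w) = √2*√w)
I(-10)*(R*(-4 + 6)) + k(-1) = (7 - 10)*(-2*(-4 + 6)) + √2*√(-1) = -(-6)*2 + √2*I = -3*(-4) + I*√2 = 12 + I*√2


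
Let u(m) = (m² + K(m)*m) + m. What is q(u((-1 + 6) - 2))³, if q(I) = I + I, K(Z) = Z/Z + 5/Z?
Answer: 64000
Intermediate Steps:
K(Z) = 1 + 5/Z
u(m) = 5 + m² + 2*m (u(m) = (m² + ((5 + m)/m)*m) + m = (m² + (5 + m)) + m = (5 + m + m²) + m = 5 + m² + 2*m)
q(I) = 2*I
q(u((-1 + 6) - 2))³ = (2*(5 + ((-1 + 6) - 2) + ((-1 + 6) - 2)*(1 + ((-1 + 6) - 2))))³ = (2*(5 + (5 - 2) + (5 - 2)*(1 + (5 - 2))))³ = (2*(5 + 3 + 3*(1 + 3)))³ = (2*(5 + 3 + 3*4))³ = (2*(5 + 3 + 12))³ = (2*20)³ = 40³ = 64000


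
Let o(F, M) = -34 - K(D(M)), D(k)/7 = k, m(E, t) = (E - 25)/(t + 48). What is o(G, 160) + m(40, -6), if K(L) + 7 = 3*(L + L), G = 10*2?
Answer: -94453/14 ≈ -6746.6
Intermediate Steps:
m(E, t) = (-25 + E)/(48 + t)
D(k) = 7*k
G = 20
K(L) = -7 + 6*L (K(L) = -7 + 3*(L + L) = -7 + 3*(2*L) = -7 + 6*L)
o(F, M) = -27 - 42*M (o(F, M) = -34 - (-7 + 6*(7*M)) = -34 - (-7 + 42*M) = -34 + (7 - 42*M) = -27 - 42*M)
o(G, 160) + m(40, -6) = (-27 - 42*160) + (-25 + 40)/(48 - 6) = (-27 - 6720) + 15/42 = -6747 + (1/42)*15 = -6747 + 5/14 = -94453/14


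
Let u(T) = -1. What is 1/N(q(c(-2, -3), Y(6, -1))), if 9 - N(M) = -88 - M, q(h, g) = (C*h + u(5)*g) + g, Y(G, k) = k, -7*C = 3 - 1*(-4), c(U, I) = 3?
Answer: 1/94 ≈ 0.010638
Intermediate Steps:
C = -1 (C = -(3 - 1*(-4))/7 = -(3 + 4)/7 = -⅐*7 = -1)
q(h, g) = -h (q(h, g) = (-h - g) + g = (-g - h) + g = -h)
N(M) = 97 + M (N(M) = 9 - (-88 - M) = 9 + (88 + M) = 97 + M)
1/N(q(c(-2, -3), Y(6, -1))) = 1/(97 - 1*3) = 1/(97 - 3) = 1/94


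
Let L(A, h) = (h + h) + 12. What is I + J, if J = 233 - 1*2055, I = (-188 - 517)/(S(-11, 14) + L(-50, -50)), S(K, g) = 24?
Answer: -115903/64 ≈ -1811.0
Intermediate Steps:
L(A, h) = 12 + 2*h (L(A, h) = 2*h + 12 = 12 + 2*h)
I = 705/64 (I = (-188 - 517)/(24 + (12 + 2*(-50))) = -705/(24 + (12 - 100)) = -705/(24 - 88) = -705/(-64) = -705*(-1/64) = 705/64 ≈ 11.016)
J = -1822 (J = 233 - 2055 = -1822)
I + J = 705/64 - 1822 = -115903/64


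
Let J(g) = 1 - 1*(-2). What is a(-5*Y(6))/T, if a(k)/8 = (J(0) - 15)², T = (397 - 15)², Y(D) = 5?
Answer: 288/36481 ≈ 0.0078945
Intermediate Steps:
J(g) = 3 (J(g) = 1 + 2 = 3)
T = 145924 (T = 382² = 145924)
a(k) = 1152 (a(k) = 8*(3 - 15)² = 8*(-12)² = 8*144 = 1152)
a(-5*Y(6))/T = 1152/145924 = 1152*(1/145924) = 288/36481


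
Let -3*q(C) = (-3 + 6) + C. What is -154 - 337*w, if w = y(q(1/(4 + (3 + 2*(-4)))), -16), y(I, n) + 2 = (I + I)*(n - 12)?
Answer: -36184/3 ≈ -12061.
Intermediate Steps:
q(C) = -1 - C/3 (q(C) = -((-3 + 6) + C)/3 = -(3 + C)/3 = -1 - C/3)
y(I, n) = -2 + 2*I*(-12 + n) (y(I, n) = -2 + (I + I)*(n - 12) = -2 + (2*I)*(-12 + n) = -2 + 2*I*(-12 + n))
w = 106/3 (w = -2 - 24*(-1 - 1/(3*(4 + (3 + 2*(-4))))) + 2*(-1 - 1/(3*(4 + (3 + 2*(-4)))))*(-16) = -2 - 24*(-1 - 1/(3*(4 + (3 - 8)))) + 2*(-1 - 1/(3*(4 + (3 - 8))))*(-16) = -2 - 24*(-1 - 1/(3*(4 - 5))) + 2*(-1 - 1/(3*(4 - 5)))*(-16) = -2 - 24*(-1 - ⅓/(-1)) + 2*(-1 - ⅓/(-1))*(-16) = -2 - 24*(-1 - ⅓*(-1)) + 2*(-1 - ⅓*(-1))*(-16) = -2 - 24*(-1 + ⅓) + 2*(-1 + ⅓)*(-16) = -2 - 24*(-⅔) + 2*(-⅔)*(-16) = -2 + 16 + 64/3 = 106/3 ≈ 35.333)
-154 - 337*w = -154 - 337*106/3 = -154 - 35722/3 = -36184/3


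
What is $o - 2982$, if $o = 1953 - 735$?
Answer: $-1764$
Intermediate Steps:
$o = 1218$ ($o = 1953 - 735 = 1218$)
$o - 2982 = 1218 - 2982 = -1764$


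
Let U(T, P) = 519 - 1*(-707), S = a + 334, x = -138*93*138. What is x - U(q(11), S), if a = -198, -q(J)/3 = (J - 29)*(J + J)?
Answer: -1772318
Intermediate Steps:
q(J) = -6*J*(-29 + J) (q(J) = -3*(J - 29)*(J + J) = -3*(-29 + J)*2*J = -6*J*(-29 + J))
x = -1771092 (x = -12834*138 = -1771092)
S = 136 (S = -198 + 334 = 136)
U(T, P) = 1226 (U(T, P) = 519 + 707 = 1226)
x - U(q(11), S) = -1771092 - 1*1226 = -1771092 - 1226 = -1772318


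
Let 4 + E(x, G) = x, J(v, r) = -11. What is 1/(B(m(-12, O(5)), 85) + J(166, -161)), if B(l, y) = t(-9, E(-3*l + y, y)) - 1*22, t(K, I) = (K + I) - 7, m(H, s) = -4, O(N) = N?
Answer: 1/44 ≈ 0.022727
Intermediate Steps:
E(x, G) = -4 + x
t(K, I) = -7 + I + K (t(K, I) = (I + K) - 7 = -7 + I + K)
B(l, y) = -42 + y - 3*l (B(l, y) = (-7 + (-4 + (-3*l + y)) - 9) - 1*22 = (-7 + (-4 + (y - 3*l)) - 9) - 22 = (-7 + (-4 + y - 3*l) - 9) - 22 = (-20 + y - 3*l) - 22 = -42 + y - 3*l)
1/(B(m(-12, O(5)), 85) + J(166, -161)) = 1/((-42 + 85 - 3*(-4)) - 11) = 1/((-42 + 85 + 12) - 11) = 1/(55 - 11) = 1/44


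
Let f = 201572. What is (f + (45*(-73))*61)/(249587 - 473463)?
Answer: -1187/223876 ≈ -0.0053020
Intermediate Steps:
(f + (45*(-73))*61)/(249587 - 473463) = (201572 + (45*(-73))*61)/(249587 - 473463) = (201572 - 3285*61)/(-223876) = (201572 - 200385)*(-1/223876) = 1187*(-1/223876) = -1187/223876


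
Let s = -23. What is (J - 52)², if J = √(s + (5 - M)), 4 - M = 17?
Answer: (52 - I*√5)² ≈ 2699.0 - 232.55*I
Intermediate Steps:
M = -13 (M = 4 - 1*17 = 4 - 17 = -13)
J = I*√5 (J = √(-23 + (5 - 1*(-13))) = √(-23 + (5 + 13)) = √(-23 + 18) = √(-5) = I*√5 ≈ 2.2361*I)
(J - 52)² = (I*√5 - 52)² = (-52 + I*√5)²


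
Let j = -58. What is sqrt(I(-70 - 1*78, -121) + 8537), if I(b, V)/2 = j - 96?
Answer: sqrt(8229) ≈ 90.714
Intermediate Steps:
I(b, V) = -308 (I(b, V) = 2*(-58 - 96) = 2*(-154) = -308)
sqrt(I(-70 - 1*78, -121) + 8537) = sqrt(-308 + 8537) = sqrt(8229)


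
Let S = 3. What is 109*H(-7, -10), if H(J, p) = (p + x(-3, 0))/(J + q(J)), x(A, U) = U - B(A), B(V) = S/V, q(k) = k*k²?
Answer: 981/350 ≈ 2.8029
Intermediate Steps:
q(k) = k³
B(V) = 3/V
x(A, U) = U - 3/A
H(J, p) = (1 + p)/(J + J³) (H(J, p) = (p + (0 - 3/(-3)))/(J + J³) = (p + (0 - 3*(-⅓)))/(J + J³) = (p + (0 + 1))/(J + J³) = (p + 1)/(J + J³) = (1 + p)/(J + J³))
109*H(-7, -10) = 109*((1 - 10)/(-7 + (-7)³)) = 109*(-9/(-7 - 343)) = 109*(-9/(-350)) = 109*(-1/350*(-9)) = 109*(9/350) = 981/350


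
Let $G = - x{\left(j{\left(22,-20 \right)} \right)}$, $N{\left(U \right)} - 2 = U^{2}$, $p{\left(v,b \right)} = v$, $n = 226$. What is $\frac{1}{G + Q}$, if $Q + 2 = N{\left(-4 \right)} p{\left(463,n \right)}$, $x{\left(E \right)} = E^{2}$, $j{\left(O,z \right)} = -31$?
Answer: $\frac{1}{7371} \approx 0.00013567$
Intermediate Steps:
$N{\left(U \right)} = 2 + U^{2}$
$Q = 8332$ ($Q = -2 + \left(2 + \left(-4\right)^{2}\right) 463 = -2 + \left(2 + 16\right) 463 = -2 + 18 \cdot 463 = -2 + 8334 = 8332$)
$G = -961$ ($G = - \left(-31\right)^{2} = \left(-1\right) 961 = -961$)
$\frac{1}{G + Q} = \frac{1}{-961 + 8332} = \frac{1}{7371}$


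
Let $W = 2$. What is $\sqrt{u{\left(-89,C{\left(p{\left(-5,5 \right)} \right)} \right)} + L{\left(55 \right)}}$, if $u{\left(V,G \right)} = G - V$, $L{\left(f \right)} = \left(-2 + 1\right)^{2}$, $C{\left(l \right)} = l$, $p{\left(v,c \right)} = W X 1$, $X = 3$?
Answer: $4 \sqrt{6} \approx 9.798$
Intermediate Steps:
$p{\left(v,c \right)} = 6$ ($p{\left(v,c \right)} = 2 \cdot 3 \cdot 1 = 6 \cdot 1 = 6$)
$L{\left(f \right)} = 1$ ($L{\left(f \right)} = \left(-1\right)^{2} = 1$)
$\sqrt{u{\left(-89,C{\left(p{\left(-5,5 \right)} \right)} \right)} + L{\left(55 \right)}} = \sqrt{\left(6 - -89\right) + 1} = \sqrt{\left(6 + 89\right) + 1} = \sqrt{95 + 1} = \sqrt{96} = 4 \sqrt{6}$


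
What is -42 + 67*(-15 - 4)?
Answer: -1315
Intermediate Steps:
-42 + 67*(-15 - 4) = -42 + 67*(-19) = -42 - 1273 = -1315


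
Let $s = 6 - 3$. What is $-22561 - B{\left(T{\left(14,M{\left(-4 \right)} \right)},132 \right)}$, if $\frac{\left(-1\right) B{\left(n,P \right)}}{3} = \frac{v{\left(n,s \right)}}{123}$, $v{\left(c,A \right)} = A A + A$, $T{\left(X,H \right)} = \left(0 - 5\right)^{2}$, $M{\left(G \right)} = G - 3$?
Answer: $- \frac{924989}{41} \approx -22561.0$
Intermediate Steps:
$M{\left(G \right)} = -3 + G$
$T{\left(X,H \right)} = 25$ ($T{\left(X,H \right)} = \left(-5\right)^{2} = 25$)
$s = 3$
$v{\left(c,A \right)} = A + A^{2}$ ($v{\left(c,A \right)} = A^{2} + A = A + A^{2}$)
$B{\left(n,P \right)} = - \frac{12}{41}$ ($B{\left(n,P \right)} = - 3 \frac{3 \left(1 + 3\right)}{123} = - 3 \cdot 3 \cdot 4 \cdot \frac{1}{123} = - 3 \cdot 12 \cdot \frac{1}{123} = \left(-3\right) \frac{4}{41} = - \frac{12}{41}$)
$-22561 - B{\left(T{\left(14,M{\left(-4 \right)} \right)},132 \right)} = -22561 - - \frac{12}{41} = -22561 + \frac{12}{41} = - \frac{924989}{41}$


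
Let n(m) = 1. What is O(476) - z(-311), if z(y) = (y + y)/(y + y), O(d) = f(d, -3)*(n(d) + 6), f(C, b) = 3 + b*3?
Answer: -43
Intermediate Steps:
f(C, b) = 3 + 3*b
O(d) = -42 (O(d) = (3 + 3*(-3))*(1 + 6) = (3 - 9)*7 = -6*7 = -42)
z(y) = 1 (z(y) = (2*y)/((2*y)) = (2*y)*(1/(2*y)) = 1)
O(476) - z(-311) = -42 - 1*1 = -42 - 1 = -43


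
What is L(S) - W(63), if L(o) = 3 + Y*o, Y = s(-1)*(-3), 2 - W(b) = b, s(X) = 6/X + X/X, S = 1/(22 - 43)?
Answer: 443/7 ≈ 63.286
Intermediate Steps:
S = -1/21 (S = 1/(-21) = -1/21 ≈ -0.047619)
s(X) = 1 + 6/X (s(X) = 6/X + 1 = 1 + 6/X)
W(b) = 2 - b
Y = 15 (Y = ((6 - 1)/(-1))*(-3) = -1*5*(-3) = -5*(-3) = 15)
L(o) = 3 + 15*o
L(S) - W(63) = (3 + 15*(-1/21)) - (2 - 1*63) = (3 - 5/7) - (2 - 63) = 16/7 - 1*(-61) = 16/7 + 61 = 443/7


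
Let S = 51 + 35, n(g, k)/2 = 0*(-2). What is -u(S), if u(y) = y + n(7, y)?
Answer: -86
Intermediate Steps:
n(g, k) = 0 (n(g, k) = 2*(0*(-2)) = 2*0 = 0)
S = 86
u(y) = y (u(y) = y + 0 = y)
-u(S) = -1*86 = -86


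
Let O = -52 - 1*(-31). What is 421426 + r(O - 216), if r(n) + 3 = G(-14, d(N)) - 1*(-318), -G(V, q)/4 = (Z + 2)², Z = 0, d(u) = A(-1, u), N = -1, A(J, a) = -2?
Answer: 421725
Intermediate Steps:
O = -21 (O = -52 + 31 = -21)
d(u) = -2
G(V, q) = -16 (G(V, q) = -4*(0 + 2)² = -4*2² = -4*4 = -16)
r(n) = 299 (r(n) = -3 + (-16 - 1*(-318)) = -3 + (-16 + 318) = -3 + 302 = 299)
421426 + r(O - 216) = 421426 + 299 = 421725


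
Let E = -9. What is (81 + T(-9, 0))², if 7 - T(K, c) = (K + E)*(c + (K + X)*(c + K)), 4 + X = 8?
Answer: 806404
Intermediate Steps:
X = 4 (X = -4 + 8 = 4)
T(K, c) = 7 - (-9 + K)*(c + (4 + K)*(K + c)) (T(K, c) = 7 - (K - 9)*(c + (K + 4)*(c + K)) = 7 - (-9 + K)*(c + (4 + K)*(K + c)))
(81 + T(-9, 0))² = (81 + (7 - 1*(-9)³ + 5*(-9)² + 36*(-9) + 45*0 - 1*0*(-9)² + 4*(-9)*0))² = (81 + (7 - 1*(-729) + 5*81 - 324 + 0 - 1*0*81 + 0))² = (81 + (7 + 729 + 405 - 324 + 0 + 0 + 0))² = (81 + 817)² = 898² = 806404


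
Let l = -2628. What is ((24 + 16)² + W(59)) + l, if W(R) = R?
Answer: -969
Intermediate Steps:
((24 + 16)² + W(59)) + l = ((24 + 16)² + 59) - 2628 = (40² + 59) - 2628 = (1600 + 59) - 2628 = 1659 - 2628 = -969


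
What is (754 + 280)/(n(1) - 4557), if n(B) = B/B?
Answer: -517/2278 ≈ -0.22695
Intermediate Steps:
n(B) = 1
(754 + 280)/(n(1) - 4557) = (754 + 280)/(1 - 4557) = 1034/(-4556) = 1034*(-1/4556) = -517/2278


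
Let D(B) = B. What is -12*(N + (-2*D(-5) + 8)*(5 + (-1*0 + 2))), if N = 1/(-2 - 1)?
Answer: -1508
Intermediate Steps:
N = -1/3 (N = 1/(-3) = -1/3 ≈ -0.33333)
-12*(N + (-2*D(-5) + 8)*(5 + (-1*0 + 2))) = -12*(-1/3 + (-2*(-5) + 8)*(5 + (-1*0 + 2))) = -12*(-1/3 + (10 + 8)*(5 + (0 + 2))) = -12*(-1/3 + 18*(5 + 2)) = -12*(-1/3 + 18*7) = -12*(-1/3 + 126) = -12*377/3 = -1508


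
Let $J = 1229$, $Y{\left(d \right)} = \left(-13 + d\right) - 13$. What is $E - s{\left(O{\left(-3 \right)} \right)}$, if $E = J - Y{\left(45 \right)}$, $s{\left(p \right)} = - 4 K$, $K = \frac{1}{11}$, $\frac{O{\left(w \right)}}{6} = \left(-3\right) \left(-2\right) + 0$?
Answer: $\frac{13314}{11} \approx 1210.4$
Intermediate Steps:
$O{\left(w \right)} = 36$ ($O{\left(w \right)} = 6 \left(\left(-3\right) \left(-2\right) + 0\right) = 6 \left(6 + 0\right) = 6 \cdot 6 = 36$)
$Y{\left(d \right)} = -26 + d$
$K = \frac{1}{11} \approx 0.090909$
$s{\left(p \right)} = - \frac{4}{11}$ ($s{\left(p \right)} = \left(-4\right) \frac{1}{11} = - \frac{4}{11}$)
$E = 1210$ ($E = 1229 - \left(-26 + 45\right) = 1229 - 19 = 1210$)
$E - s{\left(O{\left(-3 \right)} \right)} = 1210 - - \frac{4}{11} = 1210 + \frac{4}{11} = \frac{13314}{11}$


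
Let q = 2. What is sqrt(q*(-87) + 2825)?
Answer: sqrt(2651) ≈ 51.488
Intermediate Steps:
sqrt(q*(-87) + 2825) = sqrt(2*(-87) + 2825) = sqrt(-174 + 2825) = sqrt(2651)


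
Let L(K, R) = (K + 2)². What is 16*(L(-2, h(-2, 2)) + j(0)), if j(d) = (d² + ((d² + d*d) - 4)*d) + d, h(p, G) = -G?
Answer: 0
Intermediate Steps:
L(K, R) = (2 + K)²
j(d) = d + d² + d*(-4 + 2*d²) (j(d) = (d² + ((d² + d²) - 4)*d) + d = (d² + (2*d² - 4)*d) + d = (d² + (-4 + 2*d²)*d) + d = (d² + d*(-4 + 2*d²)) + d = d + d² + d*(-4 + 2*d²))
16*(L(-2, h(-2, 2)) + j(0)) = 16*((2 - 2)² + 0*(-3 + 0 + 2*0²)) = 16*(0² + 0*(-3 + 0 + 2*0)) = 16*(0 + 0*(-3 + 0 + 0)) = 16*(0 + 0*(-3)) = 16*(0 + 0) = 16*0 = 0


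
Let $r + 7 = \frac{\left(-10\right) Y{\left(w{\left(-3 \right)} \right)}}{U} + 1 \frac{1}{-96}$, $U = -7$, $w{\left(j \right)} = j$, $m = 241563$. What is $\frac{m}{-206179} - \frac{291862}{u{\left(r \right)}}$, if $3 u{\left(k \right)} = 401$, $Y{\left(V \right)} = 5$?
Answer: $- \frac{180624312657}{82677779} \approx -2184.7$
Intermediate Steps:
$r = \frac{89}{672}$ ($r = -7 + \left(\frac{\left(-10\right) 5}{-7} + 1 \frac{1}{-96}\right) = -7 + \left(\left(-50\right) \left(- \frac{1}{7}\right) + 1 \left(- \frac{1}{96}\right)\right) = -7 + \left(\frac{50}{7} - \frac{1}{96}\right) = -7 + \frac{4793}{672} = \frac{89}{672} \approx 0.13244$)
$u{\left(k \right)} = \frac{401}{3}$ ($u{\left(k \right)} = \frac{1}{3} \cdot 401 = \frac{401}{3}$)
$\frac{m}{-206179} - \frac{291862}{u{\left(r \right)}} = \frac{241563}{-206179} - \frac{291862}{\frac{401}{3}} = 241563 \left(- \frac{1}{206179}\right) - \frac{875586}{401} = - \frac{241563}{206179} - \frac{875586}{401} = - \frac{180624312657}{82677779}$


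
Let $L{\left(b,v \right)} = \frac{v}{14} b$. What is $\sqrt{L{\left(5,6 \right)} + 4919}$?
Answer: $\frac{4 \sqrt{15071}}{7} \approx 70.151$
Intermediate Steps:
$L{\left(b,v \right)} = \frac{b v}{14}$ ($L{\left(b,v \right)} = v \frac{1}{14} b = \frac{v}{14} b = \frac{b v}{14}$)
$\sqrt{L{\left(5,6 \right)} + 4919} = \sqrt{\frac{1}{14} \cdot 5 \cdot 6 + 4919} = \sqrt{\frac{15}{7} + 4919} = \sqrt{\frac{34448}{7}} = \frac{4 \sqrt{15071}}{7}$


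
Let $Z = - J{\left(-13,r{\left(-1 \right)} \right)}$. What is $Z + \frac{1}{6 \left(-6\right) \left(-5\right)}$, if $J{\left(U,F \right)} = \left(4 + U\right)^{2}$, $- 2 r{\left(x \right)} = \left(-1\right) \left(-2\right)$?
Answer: $- \frac{14579}{180} \approx -80.994$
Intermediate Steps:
$r{\left(x \right)} = -1$ ($r{\left(x \right)} = - \frac{\left(-1\right) \left(-2\right)}{2} = \left(- \frac{1}{2}\right) 2 = -1$)
$Z = -81$ ($Z = - \left(4 - 13\right)^{2} = - \left(-9\right)^{2} = \left(-1\right) 81 = -81$)
$Z + \frac{1}{6 \left(-6\right) \left(-5\right)} = -81 + \frac{1}{6 \left(-6\right) \left(-5\right)} = -81 + \frac{1}{\left(-36\right) \left(-5\right)} = -81 + \frac{1}{180} = - \frac{14579}{180}$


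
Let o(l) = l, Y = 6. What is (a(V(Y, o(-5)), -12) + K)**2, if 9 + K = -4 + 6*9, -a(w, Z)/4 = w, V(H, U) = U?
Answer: 3721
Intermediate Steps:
a(w, Z) = -4*w
K = 41 (K = -9 + (-4 + 6*9) = -9 + (-4 + 54) = -9 + 50 = 41)
(a(V(Y, o(-5)), -12) + K)**2 = (-4*(-5) + 41)**2 = (20 + 41)**2 = 61**2 = 3721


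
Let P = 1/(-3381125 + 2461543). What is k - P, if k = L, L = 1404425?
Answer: 1291483950351/919582 ≈ 1.4044e+6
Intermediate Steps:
P = -1/919582 (P = 1/(-919582) = -1/919582 ≈ -1.0875e-6)
k = 1404425
k - P = 1404425 - 1*(-1/919582) = 1404425 + 1/919582 = 1291483950351/919582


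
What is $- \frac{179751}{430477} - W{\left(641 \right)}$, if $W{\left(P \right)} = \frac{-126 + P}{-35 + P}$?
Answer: $- \frac{330624761}{260869062} \approx -1.2674$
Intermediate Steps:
$W{\left(P \right)} = \frac{-126 + P}{-35 + P}$
$- \frac{179751}{430477} - W{\left(641 \right)} = - \frac{179751}{430477} - \frac{-126 + 641}{-35 + 641} = \left(-179751\right) \frac{1}{430477} - \frac{1}{606} \cdot 515 = - \frac{179751}{430477} - \frac{1}{606} \cdot 515 = - \frac{179751}{430477} - \frac{515}{606} = - \frac{330624761}{260869062}$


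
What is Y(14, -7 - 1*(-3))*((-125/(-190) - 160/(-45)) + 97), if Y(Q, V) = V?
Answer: -69230/171 ≈ -404.85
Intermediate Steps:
Y(14, -7 - 1*(-3))*((-125/(-190) - 160/(-45)) + 97) = (-7 - 1*(-3))*((-125/(-190) - 160/(-45)) + 97) = (-7 + 3)*((-125*(-1/190) - 160*(-1/45)) + 97) = -4*((25/38 + 32/9) + 97) = -4*(1441/342 + 97) = -4*34615/342 = -69230/171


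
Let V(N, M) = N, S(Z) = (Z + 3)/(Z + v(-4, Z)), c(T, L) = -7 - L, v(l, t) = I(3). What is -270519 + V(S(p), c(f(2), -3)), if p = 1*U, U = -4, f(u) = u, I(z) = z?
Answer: -270518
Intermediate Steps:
v(l, t) = 3
p = -4 (p = 1*(-4) = -4)
S(Z) = 1 (S(Z) = (Z + 3)/(Z + 3) = (3 + Z)/(3 + Z) = 1)
-270519 + V(S(p), c(f(2), -3)) = -270519 + 1 = -270518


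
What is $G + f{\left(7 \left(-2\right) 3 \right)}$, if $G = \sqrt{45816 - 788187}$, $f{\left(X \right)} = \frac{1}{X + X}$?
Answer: $- \frac{1}{84} + i \sqrt{742371} \approx -0.011905 + 861.61 i$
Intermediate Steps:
$f{\left(X \right)} = \frac{1}{2 X}$
$G = i \sqrt{742371}$ ($G = \sqrt{-742371} = i \sqrt{742371} \approx 861.61 i$)
$G + f{\left(7 \left(-2\right) 3 \right)} = i \sqrt{742371} + \frac{1}{2 \cdot 7 \left(-2\right) 3} = i \sqrt{742371} + \frac{1}{2 \left(\left(-14\right) 3\right)} = i \sqrt{742371} + \frac{1}{2 \left(-42\right)} = i \sqrt{742371} + \frac{1}{2} \left(- \frac{1}{42}\right) = i \sqrt{742371} - \frac{1}{84} = - \frac{1}{84} + i \sqrt{742371}$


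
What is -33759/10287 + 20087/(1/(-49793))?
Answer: -1143219449464/1143 ≈ -1.0002e+9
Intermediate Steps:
-33759/10287 + 20087/(1/(-49793)) = -33759*1/10287 + 20087/(-1/49793) = -3751/1143 + 20087*(-49793) = -3751/1143 - 1000191991 = -1143219449464/1143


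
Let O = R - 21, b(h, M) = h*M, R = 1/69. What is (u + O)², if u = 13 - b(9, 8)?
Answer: 30459361/4761 ≈ 6397.7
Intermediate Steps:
R = 1/69 ≈ 0.014493
b(h, M) = M*h
O = -1448/69 (O = 1/69 - 21 = -1448/69 ≈ -20.986)
u = -59 (u = 13 - 8*9 = 13 - 1*72 = 13 - 72 = -59)
(u + O)² = (-59 - 1448/69)² = (-5519/69)² = 30459361/4761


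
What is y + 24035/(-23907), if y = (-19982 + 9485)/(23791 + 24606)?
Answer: -1414173674/1157027079 ≈ -1.2222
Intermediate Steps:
y = -10497/48397 ≈ -0.21689
y + 24035/(-23907) = -10497/48397 + 24035/(-23907) = -10497/48397 + 24035*(-1/23907) = -10497/48397 - 24035/23907 = -1414173674/1157027079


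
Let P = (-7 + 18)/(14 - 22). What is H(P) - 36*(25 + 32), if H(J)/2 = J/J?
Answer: -2050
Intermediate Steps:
P = -11/8 (P = 11/(-8) = 11*(-⅛) = -11/8 ≈ -1.3750)
H(J) = 2 (H(J) = 2*(J/J) = 2*1 = 2)
H(P) - 36*(25 + 32) = 2 - 36*(25 + 32) = 2 - 36*57 = 2 - 1*2052 = 2 - 2052 = -2050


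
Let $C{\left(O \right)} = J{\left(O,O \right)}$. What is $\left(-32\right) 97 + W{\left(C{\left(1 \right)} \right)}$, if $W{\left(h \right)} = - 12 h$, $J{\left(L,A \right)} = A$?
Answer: $-3116$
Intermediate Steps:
$C{\left(O \right)} = O$
$\left(-32\right) 97 + W{\left(C{\left(1 \right)} \right)} = \left(-32\right) 97 - 12 = -3104 - 12 = -3116$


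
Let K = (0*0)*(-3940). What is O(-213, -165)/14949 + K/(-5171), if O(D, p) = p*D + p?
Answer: 1060/453 ≈ 2.3400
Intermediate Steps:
K = 0 (K = 0*(-3940) = 0)
O(D, p) = p + D*p (O(D, p) = D*p + p = p + D*p)
O(-213, -165)/14949 + K/(-5171) = -165*(1 - 213)/14949 + 0/(-5171) = -165*(-212)*(1/14949) + 0*(-1/5171) = 34980*(1/14949) + 0 = 1060/453 + 0 = 1060/453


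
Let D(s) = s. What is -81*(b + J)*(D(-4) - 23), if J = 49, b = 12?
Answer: 133407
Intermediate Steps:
-81*(b + J)*(D(-4) - 23) = -81*(12 + 49)*(-4 - 23) = -4941*(-27) = -81*(-1647) = 133407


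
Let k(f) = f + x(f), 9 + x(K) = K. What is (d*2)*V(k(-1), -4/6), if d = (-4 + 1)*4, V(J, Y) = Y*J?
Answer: -176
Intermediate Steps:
x(K) = -9 + K
k(f) = -9 + 2*f (k(f) = f + (-9 + f) = -9 + 2*f)
V(J, Y) = J*Y
d = -12 (d = -3*4 = -12)
(d*2)*V(k(-1), -4/6) = (-12*2)*((-9 + 2*(-1))*(-4/6)) = -24*(-9 - 2)*(-4*⅙) = -(-264)*(-2)/3 = -24*22/3 = -176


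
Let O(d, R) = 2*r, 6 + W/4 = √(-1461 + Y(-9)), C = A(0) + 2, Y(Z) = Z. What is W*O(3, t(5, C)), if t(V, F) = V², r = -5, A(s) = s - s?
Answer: 240 - 280*I*√30 ≈ 240.0 - 1533.6*I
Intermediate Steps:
A(s) = 0
C = 2 (C = 0 + 2 = 2)
W = -24 + 28*I*√30 (W = -24 + 4*√(-1461 - 9) = -24 + 4*√(-1470) = -24 + 4*(7*I*√30) = -24 + 28*I*√30 ≈ -24.0 + 153.36*I)
O(d, R) = -10 (O(d, R) = 2*(-5) = -10)
W*O(3, t(5, C)) = (-24 + 28*I*√30)*(-10) = 240 - 280*I*√30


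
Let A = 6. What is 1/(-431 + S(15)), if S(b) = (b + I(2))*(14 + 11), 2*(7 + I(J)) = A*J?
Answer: -1/81 ≈ -0.012346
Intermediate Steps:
I(J) = -7 + 3*J (I(J) = -7 + (6*J)/2 = -7 + 3*J)
S(b) = -25 + 25*b (S(b) = (b + (-7 + 3*2))*(14 + 11) = (b + (-7 + 6))*25 = (b - 1)*25 = (-1 + b)*25 = -25 + 25*b)
1/(-431 + S(15)) = 1/(-431 + (-25 + 25*15)) = 1/(-431 + (-25 + 375)) = 1/(-431 + 350) = 1/(-81) = -1/81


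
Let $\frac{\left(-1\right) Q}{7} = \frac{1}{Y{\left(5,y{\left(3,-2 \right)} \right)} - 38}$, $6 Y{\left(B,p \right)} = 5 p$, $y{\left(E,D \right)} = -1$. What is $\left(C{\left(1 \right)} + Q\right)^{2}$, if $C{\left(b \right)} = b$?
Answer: $\frac{75625}{54289} \approx 1.393$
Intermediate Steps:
$Y{\left(B,p \right)} = \frac{5 p}{6}$
$Q = \frac{42}{233}$ ($Q = - \frac{7}{\frac{5}{6} \left(-1\right) - 38} = - \frac{7}{- \frac{5}{6} - 38} = - \frac{7}{- \frac{233}{6}} = \left(-7\right) \left(- \frac{6}{233}\right) = \frac{42}{233} \approx 0.18026$)
$\left(C{\left(1 \right)} + Q\right)^{2} = \left(1 + \frac{42}{233}\right)^{2} = \left(\frac{275}{233}\right)^{2} = \frac{75625}{54289}$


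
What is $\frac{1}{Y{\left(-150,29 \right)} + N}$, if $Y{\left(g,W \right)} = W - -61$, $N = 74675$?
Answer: $\frac{1}{74765} \approx 1.3375 \cdot 10^{-5}$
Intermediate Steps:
$Y{\left(g,W \right)} = 61 + W$ ($Y{\left(g,W \right)} = W + 61 = 61 + W$)
$\frac{1}{Y{\left(-150,29 \right)} + N} = \frac{1}{\left(61 + 29\right) + 74675} = \frac{1}{90 + 74675} = \frac{1}{74765}$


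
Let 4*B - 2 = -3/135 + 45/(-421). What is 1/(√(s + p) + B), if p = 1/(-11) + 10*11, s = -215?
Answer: 1846588095/415767147431 - 12203042850*I*√11/415767147431 ≈ 0.0044414 - 0.097345*I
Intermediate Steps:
B = 8861/18945 (B = ½ + (-3/135 + 45/(-421))/4 = ½ + (-3*1/135 + 45*(-1/421))/4 = ½ + (-1/45 - 45/421)/4 = ½ + (¼)*(-2446/18945) = ½ - 1223/37890 = 8861/18945 ≈ 0.46772)
p = 1209/11 (p = -1/11 + 110 = 1209/11 ≈ 109.91)
1/(√(s + p) + B) = 1/(√(-215 + 1209/11) + 8861/18945) = 1/(√(-1156/11) + 8861/18945) = 1/(34*I*√11/11 + 8861/18945) = 1/(8861/18945 + 34*I*√11/11)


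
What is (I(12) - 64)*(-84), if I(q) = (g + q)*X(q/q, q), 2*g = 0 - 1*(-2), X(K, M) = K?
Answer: 4284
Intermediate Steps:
g = 1 (g = (0 - 1*(-2))/2 = (0 + 2)/2 = (½)*2 = 1)
I(q) = 1 + q (I(q) = (1 + q)*(q/q) = (1 + q)*1 = 1 + q)
(I(12) - 64)*(-84) = ((1 + 12) - 64)*(-84) = (13 - 64)*(-84) = -51*(-84) = 4284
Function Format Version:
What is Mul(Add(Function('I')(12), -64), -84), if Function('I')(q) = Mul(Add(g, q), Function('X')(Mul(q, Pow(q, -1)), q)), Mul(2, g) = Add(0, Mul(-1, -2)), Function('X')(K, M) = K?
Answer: 4284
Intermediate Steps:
g = 1 (g = Mul(Rational(1, 2), Add(0, Mul(-1, -2))) = Mul(Rational(1, 2), Add(0, 2)) = Mul(Rational(1, 2), 2) = 1)
Function('I')(q) = Add(1, q) (Function('I')(q) = Mul(Add(1, q), Mul(q, Pow(q, -1))) = Mul(Add(1, q), 1) = Add(1, q))
Mul(Add(Function('I')(12), -64), -84) = Mul(Add(Add(1, 12), -64), -84) = Mul(Add(13, -64), -84) = Mul(-51, -84) = 4284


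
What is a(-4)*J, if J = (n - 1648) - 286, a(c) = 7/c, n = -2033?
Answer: 27769/4 ≈ 6942.3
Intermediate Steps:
J = -3967 (J = (-2033 - 1648) - 286 = -3681 - 286 = -3967)
a(-4)*J = (7/(-4))*(-3967) = (7*(-¼))*(-3967) = -7/4*(-3967) = 27769/4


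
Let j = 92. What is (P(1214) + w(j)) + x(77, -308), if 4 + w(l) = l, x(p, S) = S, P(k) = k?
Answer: 994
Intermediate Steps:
w(l) = -4 + l
(P(1214) + w(j)) + x(77, -308) = (1214 + (-4 + 92)) - 308 = (1214 + 88) - 308 = 1302 - 308 = 994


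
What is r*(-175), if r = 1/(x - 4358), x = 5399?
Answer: -175/1041 ≈ -0.16811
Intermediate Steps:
r = 1/1041 (r = 1/(5399 - 4358) = 1/1041 ≈ 0.00096061)
r*(-175) = (1/1041)*(-175) = -175/1041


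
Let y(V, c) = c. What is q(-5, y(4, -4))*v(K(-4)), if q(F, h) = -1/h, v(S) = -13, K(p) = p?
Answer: -13/4 ≈ -3.2500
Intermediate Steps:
q(-5, y(4, -4))*v(K(-4)) = -1/(-4)*(-13) = -1*(-¼)*(-13) = (¼)*(-13) = -13/4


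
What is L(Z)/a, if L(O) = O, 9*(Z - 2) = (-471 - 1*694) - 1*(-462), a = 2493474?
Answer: -685/22441266 ≈ -3.0524e-5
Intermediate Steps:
Z = -685/9 (Z = 2 + ((-471 - 1*694) - 1*(-462))/9 = 2 + ((-471 - 694) + 462)/9 = 2 + (-1165 + 462)/9 = 2 + (⅑)*(-703) = 2 - 703/9 = -685/9 ≈ -76.111)
L(Z)/a = -685/9/2493474 = -685/9*1/2493474 = -685/22441266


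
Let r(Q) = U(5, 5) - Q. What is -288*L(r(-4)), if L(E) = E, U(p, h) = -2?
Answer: -576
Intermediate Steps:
r(Q) = -2 - Q
-288*L(r(-4)) = -288*(-2 - 1*(-4)) = -288*(-2 + 4) = -288*2 = -576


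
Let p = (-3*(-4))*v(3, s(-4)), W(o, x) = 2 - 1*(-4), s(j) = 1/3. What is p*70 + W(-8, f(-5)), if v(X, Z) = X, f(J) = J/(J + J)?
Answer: 2526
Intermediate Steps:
f(J) = 1/2 (f(J) = J/((2*J)) = J*(1/(2*J)) = 1/2)
s(j) = 1/3
W(o, x) = 6 (W(o, x) = 2 + 4 = 6)
p = 36 (p = -3*(-4)*3 = 12*3 = 36)
p*70 + W(-8, f(-5)) = 36*70 + 6 = 2520 + 6 = 2526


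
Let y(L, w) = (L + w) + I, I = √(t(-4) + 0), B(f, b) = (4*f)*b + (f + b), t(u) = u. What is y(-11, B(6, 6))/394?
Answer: 145/394 + I/197 ≈ 0.36802 + 0.0050761*I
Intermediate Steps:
B(f, b) = b + f + 4*b*f (B(f, b) = 4*b*f + (b + f) = b + f + 4*b*f)
I = 2*I (I = √(-4 + 0) = √(-4) = 2*I ≈ 2.0*I)
y(L, w) = L + w + 2*I (y(L, w) = (L + w) + 2*I = L + w + 2*I)
y(-11, B(6, 6))/394 = (-11 + (6 + 6 + 4*6*6) + 2*I)/394 = (-11 + (6 + 6 + 144) + 2*I)/394 = (-11 + 156 + 2*I)/394 = (145 + 2*I)/394 = 145/394 + I/197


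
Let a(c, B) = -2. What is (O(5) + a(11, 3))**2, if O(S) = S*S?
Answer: 529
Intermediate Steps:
O(S) = S**2
(O(5) + a(11, 3))**2 = (5**2 - 2)**2 = (25 - 2)**2 = 23**2 = 529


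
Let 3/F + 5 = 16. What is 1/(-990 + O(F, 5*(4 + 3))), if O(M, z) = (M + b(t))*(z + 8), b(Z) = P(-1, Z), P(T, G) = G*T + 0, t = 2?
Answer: -11/11707 ≈ -0.00093961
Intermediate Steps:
F = 3/11 (F = 3/(-5 + 16) = 3/11 ≈ 0.27273)
P(T, G) = G*T
b(Z) = -Z (b(Z) = Z*(-1) = -Z)
O(M, z) = (-2 + M)*(8 + z) (O(M, z) = (M - 1*2)*(z + 8) = (M - 2)*(8 + z) = (-2 + M)*(8 + z))
1/(-990 + O(F, 5*(4 + 3))) = 1/(-990 + (-16 - 10*(4 + 3) + 8*(3/11) + 3*(5*(4 + 3))/11)) = 1/(-990 + (-16 - 10*7 + 24/11 + 3*(5*7)/11)) = 1/(-990 + (-16 - 2*35 + 24/11 + (3/11)*35)) = 1/(-990 + (-16 - 70 + 24/11 + 105/11)) = 1/(-990 - 817/11) = 1/(-11707/11) = -11/11707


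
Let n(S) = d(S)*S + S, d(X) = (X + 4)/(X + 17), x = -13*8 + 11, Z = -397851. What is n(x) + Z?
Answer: -30252021/76 ≈ -3.9805e+5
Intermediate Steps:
x = -93 (x = -104 + 11 = -93)
d(X) = (4 + X)/(17 + X)
n(S) = S + S*(4 + S)/(17 + S) (n(S) = ((4 + S)/(17 + S))*S + S = S*(4 + S)/(17 + S) + S = S + S*(4 + S)/(17 + S))
n(x) + Z = -93*(21 + 2*(-93))/(17 - 93) - 397851 = -93*(21 - 186)/(-76) - 397851 = -93*(-1/76)*(-165) - 397851 = -15345/76 - 397851 = -30252021/76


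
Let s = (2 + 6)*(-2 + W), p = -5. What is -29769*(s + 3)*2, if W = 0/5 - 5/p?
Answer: 297690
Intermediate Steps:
W = 1 (W = 0/5 - 5/(-5) = 0*(⅕) - 5*(-⅕) = 0 + 1 = 1)
s = -8 (s = (2 + 6)*(-2 + 1) = 8*(-1) = -8)
-29769*(s + 3)*2 = -29769*(-8 + 3)*2 = -(-148845)*2 = -29769*(-10) = 297690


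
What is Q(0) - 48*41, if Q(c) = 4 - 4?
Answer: -1968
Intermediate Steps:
Q(c) = 0
Q(0) - 48*41 = 0 - 48*41 = 0 - 1968 = -1968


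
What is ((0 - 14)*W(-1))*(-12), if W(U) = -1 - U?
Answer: 0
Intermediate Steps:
((0 - 14)*W(-1))*(-12) = ((0 - 14)*(-1 - 1*(-1)))*(-12) = -14*(-1 + 1)*(-12) = -14*0*(-12) = 0*(-12) = 0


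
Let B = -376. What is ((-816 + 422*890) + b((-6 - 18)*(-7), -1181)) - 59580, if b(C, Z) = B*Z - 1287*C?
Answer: 543024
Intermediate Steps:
b(C, Z) = -1287*C - 376*Z (b(C, Z) = -376*Z - 1287*C = -1287*C - 376*Z)
((-816 + 422*890) + b((-6 - 18)*(-7), -1181)) - 59580 = ((-816 + 422*890) + (-1287*(-6 - 18)*(-7) - 376*(-1181))) - 59580 = ((-816 + 375580) + (-(-30888)*(-7) + 444056)) - 59580 = (374764 + (-1287*168 + 444056)) - 59580 = (374764 + (-216216 + 444056)) - 59580 = (374764 + 227840) - 59580 = 602604 - 59580 = 543024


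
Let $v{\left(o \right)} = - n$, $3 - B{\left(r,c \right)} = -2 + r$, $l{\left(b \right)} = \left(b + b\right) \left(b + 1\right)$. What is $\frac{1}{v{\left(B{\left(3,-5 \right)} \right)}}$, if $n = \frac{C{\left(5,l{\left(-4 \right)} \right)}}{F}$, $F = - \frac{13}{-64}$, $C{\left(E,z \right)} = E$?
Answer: $- \frac{13}{320} \approx -0.040625$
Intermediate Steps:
$l{\left(b \right)} = 2 b \left(1 + b\right)$
$F = \frac{13}{64}$ ($F = \left(-13\right) \left(- \frac{1}{64}\right) = \frac{13}{64} \approx 0.20313$)
$B{\left(r,c \right)} = 5 - r$ ($B{\left(r,c \right)} = 3 - \left(-2 + r\right) = 5 - r$)
$n = \frac{320}{13}$ ($n = \frac{5}{\frac{13}{64}} = 5 \cdot \frac{64}{13} = \frac{320}{13} \approx 24.615$)
$v{\left(o \right)} = - \frac{320}{13}$ ($v{\left(o \right)} = \left(-1\right) \frac{320}{13} = - \frac{320}{13}$)
$\frac{1}{v{\left(B{\left(3,-5 \right)} \right)}} = \frac{1}{- \frac{320}{13}} = - \frac{13}{320}$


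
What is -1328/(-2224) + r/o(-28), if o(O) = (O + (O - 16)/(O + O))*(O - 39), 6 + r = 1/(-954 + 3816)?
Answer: 3015210988/5077550043 ≈ 0.59383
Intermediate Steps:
r = -17171/2862 (r = -6 + 1/(-954 + 3816) = -6 + 1/2862 = -17171/2862 ≈ -5.9996)
o(O) = (-39 + O)*(O + (-16 + O)/(2*O)) (o(O) = (O + (-16 + O)/((2*O)))*(-39 + O) = (O + (-16 + O)*(1/(2*O)))*(-39 + O) = (O + (-16 + O)/(2*O))*(-39 + O) = (-39 + O)*(O + (-16 + O)/(2*O)))
-1328/(-2224) + r/o(-28) = -1328/(-2224) - 17171/(2862*(-55/2 + (-28)**2 + 312/(-28) - 77/2*(-28))) = -1328*(-1/2224) - 17171/(2862*(-55/2 + 784 + 312*(-1/28) + 1078)) = 83/139 - 17171/(2862*(-55/2 + 784 - 78/7 + 1078)) = 83/139 - 17171/(2862*25527/14) = 83/139 - 17171/2862*14/25527 = 83/139 - 120197/36529137 = 3015210988/5077550043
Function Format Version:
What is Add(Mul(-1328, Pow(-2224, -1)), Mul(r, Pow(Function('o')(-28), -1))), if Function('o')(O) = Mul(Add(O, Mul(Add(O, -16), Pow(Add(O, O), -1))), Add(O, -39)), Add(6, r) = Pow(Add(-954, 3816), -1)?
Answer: Rational(3015210988, 5077550043) ≈ 0.59383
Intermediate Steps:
r = Rational(-17171, 2862) (r = Add(-6, Pow(Add(-954, 3816), -1)) = Add(-6, Pow(2862, -1)) = Add(-6, Rational(1, 2862)) = Rational(-17171, 2862) ≈ -5.9996)
Function('o')(O) = Mul(Add(-39, O), Add(O, Mul(Rational(1, 2), Pow(O, -1), Add(-16, O)))) (Function('o')(O) = Mul(Add(O, Mul(Add(-16, O), Pow(Mul(2, O), -1))), Add(-39, O)) = Mul(Add(O, Mul(Add(-16, O), Mul(Rational(1, 2), Pow(O, -1)))), Add(-39, O)) = Mul(Add(O, Mul(Rational(1, 2), Pow(O, -1), Add(-16, O))), Add(-39, O)) = Mul(Add(-39, O), Add(O, Mul(Rational(1, 2), Pow(O, -1), Add(-16, O)))))
Add(Mul(-1328, Pow(-2224, -1)), Mul(r, Pow(Function('o')(-28), -1))) = Add(Mul(-1328, Pow(-2224, -1)), Mul(Rational(-17171, 2862), Pow(Add(Rational(-55, 2), Pow(-28, 2), Mul(312, Pow(-28, -1)), Mul(Rational(-77, 2), -28)), -1))) = Add(Mul(-1328, Rational(-1, 2224)), Mul(Rational(-17171, 2862), Pow(Add(Rational(-55, 2), 784, Mul(312, Rational(-1, 28)), 1078), -1))) = Add(Rational(83, 139), Mul(Rational(-17171, 2862), Pow(Add(Rational(-55, 2), 784, Rational(-78, 7), 1078), -1))) = Add(Rational(83, 139), Mul(Rational(-17171, 2862), Pow(Rational(25527, 14), -1))) = Add(Rational(83, 139), Mul(Rational(-17171, 2862), Rational(14, 25527))) = Add(Rational(83, 139), Rational(-120197, 36529137)) = Rational(3015210988, 5077550043)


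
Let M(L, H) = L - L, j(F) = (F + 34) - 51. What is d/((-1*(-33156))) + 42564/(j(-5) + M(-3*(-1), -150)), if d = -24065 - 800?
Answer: -705899507/364716 ≈ -1935.5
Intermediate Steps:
d = -24865
j(F) = -17 + F (j(F) = (34 + F) - 51 = -17 + F)
M(L, H) = 0
d/((-1*(-33156))) + 42564/(j(-5) + M(-3*(-1), -150)) = -24865/((-1*(-33156))) + 42564/((-17 - 5) + 0) = -24865/33156 + 42564/(-22 + 0) = -24865*1/33156 + 42564/(-22) = -24865/33156 + 42564*(-1/22) = -24865/33156 - 21282/11 = -705899507/364716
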